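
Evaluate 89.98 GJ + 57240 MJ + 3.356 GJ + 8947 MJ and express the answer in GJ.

In GJ:
  89.98 GJ → 89.98
  57240 MJ = 57240 × 10^-3 GJ = 57.24
  3.356 GJ → 3.356
  8947 MJ = 8947 × 10^-3 GJ = 8.947
Sum: 89.98 + 57.24 + 3.356 + 8.947 = 159.523

159.523 GJ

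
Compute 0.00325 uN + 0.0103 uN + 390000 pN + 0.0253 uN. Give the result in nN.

In nN:
  0.00325 uN = 0.00325e3 nN = 3.25
  0.0103 uN = 0.0103e3 nN = 10.3
  390000 pN = 390000e-3 nN = 390
  0.0253 uN = 0.0253e3 nN = 25.3
Sum: 3.25 + 10.3 + 390 + 25.3 = 428.85

428.85 nN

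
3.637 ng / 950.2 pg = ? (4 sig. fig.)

(3.637 × 10⁻⁹) / (950.2 × 10⁻¹²) = 0.0038276 × 10³

3.828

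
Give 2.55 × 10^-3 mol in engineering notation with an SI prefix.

2.55 mmol

= 2.55 × 10^-3 mol; 10^-3 is milli.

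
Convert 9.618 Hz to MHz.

0.000009618 MHz

(no prefix) = 1e0, mega = 1e6; factor is 1e-6.
9.618 × 1e-6 = 0.000009618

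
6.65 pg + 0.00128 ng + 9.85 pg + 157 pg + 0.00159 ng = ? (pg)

176.37 pg

In pg:
  6.65 pg → 6.65
  0.00128 ng = 0.00128 × 10^3 pg = 1.28
  9.85 pg → 9.85
  157 pg → 157
  0.00159 ng = 0.00159 × 10^3 pg = 1.59
Sum: 6.65 + 1.28 + 9.85 + 157 + 1.59 = 176.37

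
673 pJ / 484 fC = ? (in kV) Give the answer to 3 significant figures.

1.39 kV

(673e-12) / (484e-15) = 1.3905e3 V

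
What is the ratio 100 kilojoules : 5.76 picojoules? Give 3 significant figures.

17400000000000000

(100e3) / (5.76e-12) = 17.36e15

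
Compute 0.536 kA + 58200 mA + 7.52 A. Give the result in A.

601.72 A

In A:
  0.536 kA = 0.536 × 10³ A = 536
  58200 mA = 58200 × 10⁻³ A = 58.2
  7.52 A → 7.52
Sum: 536 + 58.2 + 7.52 = 601.72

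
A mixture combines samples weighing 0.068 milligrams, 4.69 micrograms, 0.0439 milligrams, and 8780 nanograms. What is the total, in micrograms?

In micrograms:
  0.068 milligrams = 0.068e3 micrograms = 68
  4.69 micrograms → 4.69
  0.0439 milligrams = 0.0439e3 micrograms = 43.9
  8780 nanograms = 8780e-3 micrograms = 8.78
Sum: 68 + 4.69 + 43.9 + 8.78 = 125.37

125.37 micrograms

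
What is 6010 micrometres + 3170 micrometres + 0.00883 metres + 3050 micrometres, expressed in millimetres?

In millimetres:
  6010 micrometres = 6010e-3 millimetres = 6.01
  3170 micrometres = 3170e-3 millimetres = 3.17
  0.00883 metres = 0.00883e3 millimetres = 8.83
  3050 micrometres = 3050e-3 millimetres = 3.05
Sum: 6.01 + 3.17 + 8.83 + 3.05 = 21.06

21.06 millimetres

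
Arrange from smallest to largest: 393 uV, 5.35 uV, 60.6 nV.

60.6 nV < 5.35 uV < 393 uV

393 uV = 0.000393 V
5.35 uV = 0.00000535 V
60.6 nV = 0.0000000606 V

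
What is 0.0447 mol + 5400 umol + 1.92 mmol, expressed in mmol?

In mmol:
  0.0447 mol = 0.0447 × 10^3 mmol = 44.7
  5400 umol = 5400 × 10^-3 mmol = 5.4
  1.92 mmol → 1.92
Sum: 44.7 + 5.4 + 1.92 = 52.02

52.02 mmol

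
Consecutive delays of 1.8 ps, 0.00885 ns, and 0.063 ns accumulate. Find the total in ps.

In ps:
  1.8 ps → 1.8
  0.00885 ns = 0.00885e3 ps = 8.85
  0.063 ns = 0.063e3 ps = 63
Sum: 1.8 + 8.85 + 63 = 73.65

73.65 ps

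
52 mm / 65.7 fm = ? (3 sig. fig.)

(52 × 10⁻³) / (65.7 × 10⁻¹⁵) = 0.7915 × 10¹²

791000000000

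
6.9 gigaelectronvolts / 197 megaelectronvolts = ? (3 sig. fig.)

(6.9 × 10⁹) / (197 × 10⁶) = 0.03503 × 10³

35.0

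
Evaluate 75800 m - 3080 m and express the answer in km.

72.72 km

In km:
  75800 m = 75800 × 10⁻³ km = 75.8
  3080 m = 3080 × 10⁻³ km = 3.08
Difference: 75.8 - 3.08 = 72.72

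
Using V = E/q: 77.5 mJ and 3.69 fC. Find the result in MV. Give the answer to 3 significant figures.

21000000 MV

(77.5 × 10^-3) / (3.69 × 10^-15) = 21.003 × 10^12 V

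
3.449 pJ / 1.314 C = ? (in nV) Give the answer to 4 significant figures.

(3.449 × 10^-12) / (1.314) = 2.62481 × 10^-12 V

0.002625 nV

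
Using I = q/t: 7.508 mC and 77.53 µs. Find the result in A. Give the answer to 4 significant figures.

(7.508 × 10⁻³) / (77.53 × 10⁻⁶) = 0.0968399 × 10³ A

96.84 A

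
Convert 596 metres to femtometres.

(no prefix) = 10⁰, femto = 10⁻¹⁵; factor is 10¹⁵.
596 × 10¹⁵ = 596000000000000000

596000000000000000 femtometres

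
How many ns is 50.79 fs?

femto = 10^-15, nano = 10^-9; factor is 10^-6.
50.79 × 10^-6 = 0.00005079

0.00005079 ns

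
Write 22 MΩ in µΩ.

mega = 10^6, micro = 10^-6; factor is 10^12.
22 × 10^12 = 22000000000000

22000000000000 µΩ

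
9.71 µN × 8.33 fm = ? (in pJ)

0.0000000808843 pJ

9.71 × 10^-6 × 8.33 × 10^-15 = 80.8843 × 10^-21 J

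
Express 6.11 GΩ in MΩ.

giga = 10⁹, mega = 10⁶; factor is 10³.
6.11 × 10³ = 6110

6110 MΩ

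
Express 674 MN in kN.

674000 kN

mega = 10⁶, kilo = 10³; factor is 10³.
674 × 10³ = 674000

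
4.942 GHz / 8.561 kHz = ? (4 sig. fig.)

577300

(4.942 × 10^9) / (8.561 × 10^3) = 0.57727 × 10^6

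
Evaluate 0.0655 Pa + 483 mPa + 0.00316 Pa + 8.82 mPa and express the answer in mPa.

560.48 mPa

In mPa:
  0.0655 Pa = 0.0655e3 mPa = 65.5
  483 mPa → 483
  0.00316 Pa = 0.00316e3 mPa = 3.16
  8.82 mPa → 8.82
Sum: 65.5 + 483 + 3.16 + 8.82 = 560.48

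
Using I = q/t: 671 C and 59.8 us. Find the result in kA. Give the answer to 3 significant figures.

11200 kA

(671) / (59.8 × 10^-6) = 11.221 × 10^6 A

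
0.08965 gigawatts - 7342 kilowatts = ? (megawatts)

82.308 megawatts

In megawatts:
  0.08965 gigawatts = 0.08965e3 megawatts = 89.65
  7342 kilowatts = 7342e-3 megawatts = 7.342
Difference: 89.65 - 7.342 = 82.308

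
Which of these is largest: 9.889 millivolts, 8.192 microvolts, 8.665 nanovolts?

9.889 millivolts

9.889 millivolts = 0.009889 volts
8.192 microvolts = 0.000008192 volts
8.665 nanovolts = 0.000000008665 volts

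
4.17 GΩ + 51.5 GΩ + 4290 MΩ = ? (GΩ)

In GΩ:
  4.17 GΩ → 4.17
  51.5 GΩ → 51.5
  4290 MΩ = 4290 × 10^-3 GΩ = 4.29
Sum: 4.17 + 51.5 + 4.29 = 59.96

59.96 GΩ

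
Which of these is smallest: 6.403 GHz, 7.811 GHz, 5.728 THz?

6.403 GHz = 6403000000 Hz
7.811 GHz = 7811000000 Hz
5.728 THz = 5728000000000 Hz

6.403 GHz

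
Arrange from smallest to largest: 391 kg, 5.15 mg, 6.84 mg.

5.15 mg < 6.84 mg < 391 kg

391 kg = 391000 g
5.15 mg = 0.00515 g
6.84 mg = 0.00684 g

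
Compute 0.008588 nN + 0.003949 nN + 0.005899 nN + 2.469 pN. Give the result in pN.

In pN:
  0.008588 nN = 0.008588e3 pN = 8.588
  0.003949 nN = 0.003949e3 pN = 3.949
  0.005899 nN = 0.005899e3 pN = 5.899
  2.469 pN → 2.469
Sum: 8.588 + 3.949 + 5.899 + 2.469 = 20.905

20.905 pN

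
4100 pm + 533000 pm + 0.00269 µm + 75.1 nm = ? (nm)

614.89 nm

In nm:
  4100 pm = 4100 × 10⁻³ nm = 4.1
  533000 pm = 533000 × 10⁻³ nm = 533
  0.00269 µm = 0.00269 × 10³ nm = 2.69
  75.1 nm → 75.1
Sum: 4.1 + 533 + 2.69 + 75.1 = 614.89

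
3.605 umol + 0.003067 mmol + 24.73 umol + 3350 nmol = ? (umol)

34.752 umol

In umol:
  3.605 umol → 3.605
  0.003067 mmol = 0.003067 × 10³ umol = 3.067
  24.73 umol → 24.73
  3350 nmol = 3350 × 10⁻³ umol = 3.35
Sum: 3.605 + 3.067 + 24.73 + 3.35 = 34.752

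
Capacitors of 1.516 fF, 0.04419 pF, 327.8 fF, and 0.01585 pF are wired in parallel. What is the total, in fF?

389.356 fF

In fF:
  1.516 fF → 1.516
  0.04419 pF = 0.04419e3 fF = 44.19
  327.8 fF → 327.8
  0.01585 pF = 0.01585e3 fF = 15.85
Sum: 1.516 + 44.19 + 327.8 + 15.85 = 389.356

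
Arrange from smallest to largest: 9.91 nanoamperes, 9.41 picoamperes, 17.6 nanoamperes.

9.41 picoamperes < 9.91 nanoamperes < 17.6 nanoamperes

9.91 nanoamperes = 0.00000000991 amperes
9.41 picoamperes = 0.00000000000941 amperes
17.6 nanoamperes = 0.0000000176 amperes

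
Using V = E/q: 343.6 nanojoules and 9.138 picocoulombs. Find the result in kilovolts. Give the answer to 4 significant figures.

37.60 kilovolts

(343.6 × 10^-9) / (9.138 × 10^-12) = 37.6012 × 10^3 V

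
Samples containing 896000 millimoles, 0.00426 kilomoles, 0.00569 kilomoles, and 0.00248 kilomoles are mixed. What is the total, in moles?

In moles:
  896000 millimoles = 896000e-3 moles = 896
  0.00426 kilomoles = 0.00426e3 moles = 4.26
  0.00569 kilomoles = 0.00569e3 moles = 5.69
  0.00248 kilomoles = 0.00248e3 moles = 2.48
Sum: 896 + 4.26 + 5.69 + 2.48 = 908.43

908.43 moles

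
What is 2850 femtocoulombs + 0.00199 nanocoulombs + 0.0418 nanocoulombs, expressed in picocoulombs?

In picocoulombs:
  2850 femtocoulombs = 2850 × 10⁻³ picocoulombs = 2.85
  0.00199 nanocoulombs = 0.00199 × 10³ picocoulombs = 1.99
  0.0418 nanocoulombs = 0.0418 × 10³ picocoulombs = 41.8
Sum: 2.85 + 1.99 + 41.8 = 46.64

46.64 picocoulombs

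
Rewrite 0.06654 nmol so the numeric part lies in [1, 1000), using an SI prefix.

66.54 pmol

= 66.54 × 10⁻¹² mol; 10⁻¹² is pico.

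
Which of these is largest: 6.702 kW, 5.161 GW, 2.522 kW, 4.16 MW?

5.161 GW

6.702 kW = 6702 W
5.161 GW = 5161000000 W
2.522 kW = 2522 W
4.16 MW = 4160000 W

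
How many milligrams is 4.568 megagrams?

mega = 10⁶, milli = 10⁻³; factor is 10⁹.
4.568 × 10⁹ = 4568000000

4568000000 milligrams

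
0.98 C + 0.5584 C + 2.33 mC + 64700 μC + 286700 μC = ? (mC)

1892.13 mC

In mC:
  0.98 C = 0.98 × 10^3 mC = 980
  0.5584 C = 0.5584 × 10^3 mC = 558.4
  2.33 mC → 2.33
  64700 μC = 64700 × 10^-3 mC = 64.7
  286700 μC = 286700 × 10^-3 mC = 286.7
Sum: 980 + 558.4 + 2.33 + 64.7 + 286.7 = 1892.13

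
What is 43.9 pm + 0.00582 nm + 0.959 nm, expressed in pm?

In pm:
  43.9 pm → 43.9
  0.00582 nm = 0.00582 × 10³ pm = 5.82
  0.959 nm = 0.959 × 10³ pm = 959
Sum: 43.9 + 5.82 + 959 = 1008.72

1008.72 pm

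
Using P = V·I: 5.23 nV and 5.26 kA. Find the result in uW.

27.5098 uW

5.23 × 10^-9 × 5.26 × 10^3 = 27.5098 × 10^-6 W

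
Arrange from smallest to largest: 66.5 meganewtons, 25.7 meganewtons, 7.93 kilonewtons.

7.93 kilonewtons < 25.7 meganewtons < 66.5 meganewtons

66.5 meganewtons = 66500000 newtons
25.7 meganewtons = 25700000 newtons
7.93 kilonewtons = 7930 newtons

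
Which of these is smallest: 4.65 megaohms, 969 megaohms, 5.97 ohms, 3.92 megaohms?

5.97 ohms

4.65 megaohms = 4650000 ohms
969 megaohms = 969000000 ohms
5.97 ohms = 5.97 ohms
3.92 megaohms = 3920000 ohms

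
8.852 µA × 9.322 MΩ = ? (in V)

8.852 × 10^-6 × 9.322 × 10^6 = 82.518344 V

82.518344 V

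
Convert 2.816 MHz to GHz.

0.002816 GHz

mega = 10^6, giga = 10^9; factor is 10^-3.
2.816 × 10^-3 = 0.002816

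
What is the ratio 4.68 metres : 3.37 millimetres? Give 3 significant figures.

1390

(4.68) / (3.37e-3) = 1.389e3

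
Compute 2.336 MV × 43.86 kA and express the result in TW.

0.10245696 TW

2.336 × 10^6 × 43.86 × 10^3 = 102.45696 × 10^9 W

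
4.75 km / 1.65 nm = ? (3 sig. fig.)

(4.75 × 10³) / (1.65 × 10⁻⁹) = 2.879 × 10¹²

2880000000000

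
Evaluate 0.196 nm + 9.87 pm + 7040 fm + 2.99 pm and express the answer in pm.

In pm:
  0.196 nm = 0.196 × 10^3 pm = 196
  9.87 pm → 9.87
  7040 fm = 7040 × 10^-3 pm = 7.04
  2.99 pm → 2.99
Sum: 196 + 9.87 + 7.04 + 2.99 = 215.9

215.9 pm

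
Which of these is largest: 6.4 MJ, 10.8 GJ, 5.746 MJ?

10.8 GJ

6.4 MJ = 6400000 J
10.8 GJ = 10800000000 J
5.746 MJ = 5746000 J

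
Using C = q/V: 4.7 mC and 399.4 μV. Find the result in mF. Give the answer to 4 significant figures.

(4.7 × 10⁻³) / (399.4 × 10⁻⁶) = 0.0117677 × 10³ F

11770 mF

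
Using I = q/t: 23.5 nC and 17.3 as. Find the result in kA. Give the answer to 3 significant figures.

1360000 kA

(23.5 × 10⁻⁹) / (17.3 × 10⁻¹⁸) = 1.3584 × 10⁹ A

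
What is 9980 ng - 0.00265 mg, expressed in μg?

In μg:
  9980 ng = 9980 × 10^-3 μg = 9.98
  0.00265 mg = 0.00265 × 10^3 μg = 2.65
Difference: 9.98 - 2.65 = 7.33

7.33 μg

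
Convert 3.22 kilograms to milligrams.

3220000 milligrams

kilo = 10³, milli = 10⁻³; factor is 10⁶.
3.22 × 10⁶ = 3220000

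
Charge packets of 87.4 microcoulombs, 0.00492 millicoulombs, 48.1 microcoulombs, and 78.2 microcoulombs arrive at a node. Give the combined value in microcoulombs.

218.62 microcoulombs

In microcoulombs:
  87.4 microcoulombs → 87.4
  0.00492 millicoulombs = 0.00492 × 10^3 microcoulombs = 4.92
  48.1 microcoulombs → 48.1
  78.2 microcoulombs → 78.2
Sum: 87.4 + 4.92 + 48.1 + 78.2 = 218.62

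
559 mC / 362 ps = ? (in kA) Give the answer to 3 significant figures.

(559 × 10^-3) / (362 × 10^-12) = 1.5442 × 10^9 A

1540000 kA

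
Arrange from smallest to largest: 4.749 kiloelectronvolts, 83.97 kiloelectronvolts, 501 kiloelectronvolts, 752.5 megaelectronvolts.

4.749 kiloelectronvolts < 83.97 kiloelectronvolts < 501 kiloelectronvolts < 752.5 megaelectronvolts

4.749 kiloelectronvolts = 4749 electronvolts
83.97 kiloelectronvolts = 83970 electronvolts
501 kiloelectronvolts = 501000 electronvolts
752.5 megaelectronvolts = 752500000 electronvolts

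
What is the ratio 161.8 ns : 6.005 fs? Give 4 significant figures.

26940000

(161.8 × 10⁻⁹) / (6.005 × 10⁻¹⁵) = 26.944 × 10⁶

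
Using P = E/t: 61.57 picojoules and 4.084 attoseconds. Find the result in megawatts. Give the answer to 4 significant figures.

(61.57e-12) / (4.084e-18) = 15.0759e6 W

15.08 megawatts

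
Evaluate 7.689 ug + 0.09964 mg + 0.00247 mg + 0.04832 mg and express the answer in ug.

158.119 ug

In ug:
  7.689 ug → 7.689
  0.09964 mg = 0.09964 × 10^3 ug = 99.64
  0.00247 mg = 0.00247 × 10^3 ug = 2.47
  0.04832 mg = 0.04832 × 10^3 ug = 48.32
Sum: 7.689 + 99.64 + 2.47 + 48.32 = 158.119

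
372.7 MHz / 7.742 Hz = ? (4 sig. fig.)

(372.7e6) / (7.742) = 48.14e6

48140000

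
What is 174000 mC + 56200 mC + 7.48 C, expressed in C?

In C:
  174000 mC = 174000 × 10^-3 C = 174
  56200 mC = 56200 × 10^-3 C = 56.2
  7.48 C → 7.48
Sum: 174 + 56.2 + 7.48 = 237.68

237.68 C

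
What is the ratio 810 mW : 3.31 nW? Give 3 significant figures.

245000000

(810e-3) / (3.31e-9) = 244.7e6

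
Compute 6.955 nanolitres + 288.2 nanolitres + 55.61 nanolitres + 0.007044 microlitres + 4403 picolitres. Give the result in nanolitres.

In nanolitres:
  6.955 nanolitres → 6.955
  288.2 nanolitres → 288.2
  55.61 nanolitres → 55.61
  0.007044 microlitres = 0.007044 × 10^3 nanolitres = 7.044
  4403 picolitres = 4403 × 10^-3 nanolitres = 4.403
Sum: 6.955 + 288.2 + 55.61 + 7.044 + 4.403 = 362.212

362.212 nanolitres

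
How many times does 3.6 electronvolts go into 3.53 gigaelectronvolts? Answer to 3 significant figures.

981000000

(3.53 × 10^9) / (3.6) = 0.9806 × 10^9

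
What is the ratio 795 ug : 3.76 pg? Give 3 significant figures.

211000000

(795 × 10^-6) / (3.76 × 10^-12) = 211.4 × 10^6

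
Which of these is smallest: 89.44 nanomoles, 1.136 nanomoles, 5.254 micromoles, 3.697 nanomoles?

89.44 nanomoles = 0.00000008944 moles
1.136 nanomoles = 0.000000001136 moles
5.254 micromoles = 0.000005254 moles
3.697 nanomoles = 0.000000003697 moles

1.136 nanomoles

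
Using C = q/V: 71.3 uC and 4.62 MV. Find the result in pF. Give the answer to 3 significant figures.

(71.3e-6) / (4.62e6) = 15.433e-12 F

15.4 pF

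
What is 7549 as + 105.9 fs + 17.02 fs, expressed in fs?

In fs:
  7549 as = 7549e-3 fs = 7.549
  105.9 fs → 105.9
  17.02 fs → 17.02
Sum: 7.549 + 105.9 + 17.02 = 130.469

130.469 fs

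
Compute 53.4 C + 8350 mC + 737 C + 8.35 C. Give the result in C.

807.1 C

In C:
  53.4 C → 53.4
  8350 mC = 8350 × 10⁻³ C = 8.35
  737 C → 737
  8.35 C → 8.35
Sum: 53.4 + 8.35 + 737 + 8.35 = 807.1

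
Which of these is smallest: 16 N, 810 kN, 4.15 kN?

16 N

16 N = 16 N
810 kN = 810000 N
4.15 kN = 4150 N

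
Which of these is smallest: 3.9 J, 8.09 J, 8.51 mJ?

8.51 mJ

3.9 J = 3.9 J
8.09 J = 8.09 J
8.51 mJ = 0.00851 J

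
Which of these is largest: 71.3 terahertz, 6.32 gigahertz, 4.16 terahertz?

71.3 terahertz = 71300000000000 hertz
6.32 gigahertz = 6320000000 hertz
4.16 terahertz = 4160000000000 hertz

71.3 terahertz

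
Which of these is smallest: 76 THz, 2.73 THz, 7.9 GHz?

76 THz = 76000000000000 Hz
2.73 THz = 2730000000000 Hz
7.9 GHz = 7900000000 Hz

7.9 GHz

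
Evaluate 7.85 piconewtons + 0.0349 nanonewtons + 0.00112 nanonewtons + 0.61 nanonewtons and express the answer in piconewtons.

In piconewtons:
  7.85 piconewtons → 7.85
  0.0349 nanonewtons = 0.0349 × 10^3 piconewtons = 34.9
  0.00112 nanonewtons = 0.00112 × 10^3 piconewtons = 1.12
  0.61 nanonewtons = 0.61 × 10^3 piconewtons = 610
Sum: 7.85 + 34.9 + 1.12 + 610 = 653.87

653.87 piconewtons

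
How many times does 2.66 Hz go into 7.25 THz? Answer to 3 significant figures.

(7.25 × 10^12) / (2.66) = 2.726 × 10^12

2730000000000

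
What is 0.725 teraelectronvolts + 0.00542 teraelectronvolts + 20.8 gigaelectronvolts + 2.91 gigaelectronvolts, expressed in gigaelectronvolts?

754.13 gigaelectronvolts

In gigaelectronvolts:
  0.725 teraelectronvolts = 0.725 × 10^3 gigaelectronvolts = 725
  0.00542 teraelectronvolts = 0.00542 × 10^3 gigaelectronvolts = 5.42
  20.8 gigaelectronvolts → 20.8
  2.91 gigaelectronvolts → 2.91
Sum: 725 + 5.42 + 20.8 + 2.91 = 754.13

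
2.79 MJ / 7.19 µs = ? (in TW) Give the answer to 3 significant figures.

0.388 TW

(2.79e6) / (7.19e-6) = 0.38804e12 W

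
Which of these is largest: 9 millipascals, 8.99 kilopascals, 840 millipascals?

9 millipascals = 0.009 pascals
8.99 kilopascals = 8990 pascals
840 millipascals = 0.84 pascals

8.99 kilopascals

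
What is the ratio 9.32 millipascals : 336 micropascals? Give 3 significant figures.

27.7

(9.32e-3) / (336e-6) = 0.02774e3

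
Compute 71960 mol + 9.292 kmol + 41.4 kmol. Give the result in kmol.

122.652 kmol

In kmol:
  71960 mol = 71960 × 10^-3 kmol = 71.96
  9.292 kmol → 9.292
  41.4 kmol → 41.4
Sum: 71.96 + 9.292 + 41.4 = 122.652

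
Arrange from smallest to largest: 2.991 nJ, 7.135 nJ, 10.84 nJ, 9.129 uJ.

2.991 nJ < 7.135 nJ < 10.84 nJ < 9.129 uJ

2.991 nJ = 0.000000002991 J
7.135 nJ = 0.000000007135 J
10.84 nJ = 0.00000001084 J
9.129 uJ = 0.000009129 J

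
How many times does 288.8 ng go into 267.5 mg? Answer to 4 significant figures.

(267.5 × 10^-3) / (288.8 × 10^-9) = 0.92625 × 10^6

926200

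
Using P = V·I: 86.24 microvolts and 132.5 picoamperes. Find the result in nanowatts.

0.0000114268 nanowatts

86.24 × 10⁻⁶ × 132.5 × 10⁻¹² = 11426.8 × 10⁻¹⁸ W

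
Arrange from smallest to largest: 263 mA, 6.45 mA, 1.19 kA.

263 mA = 0.263 A
6.45 mA = 0.00645 A
1.19 kA = 1190 A

6.45 mA < 263 mA < 1.19 kA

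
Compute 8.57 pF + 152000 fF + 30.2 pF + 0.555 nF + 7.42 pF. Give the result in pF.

753.19 pF

In pF:
  8.57 pF → 8.57
  152000 fF = 152000 × 10^-3 pF = 152
  30.2 pF → 30.2
  0.555 nF = 0.555 × 10^3 pF = 555
  7.42 pF → 7.42
Sum: 8.57 + 152 + 30.2 + 555 + 7.42 = 753.19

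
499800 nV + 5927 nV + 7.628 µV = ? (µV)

513.355 µV

In µV:
  499800 nV = 499800 × 10⁻³ µV = 499.8
  5927 nV = 5927 × 10⁻³ µV = 5.927
  7.628 µV → 7.628
Sum: 499.8 + 5.927 + 7.628 = 513.355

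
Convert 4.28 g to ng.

4280000000 ng

(no prefix) = 1e0, nano = 1e-9; factor is 1e9.
4.28 × 1e9 = 4280000000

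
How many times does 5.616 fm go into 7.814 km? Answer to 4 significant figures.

1391000000000000000

(7.814e3) / (5.616e-15) = 1.3914e18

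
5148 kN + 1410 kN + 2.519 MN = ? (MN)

9.077 MN

In MN:
  5148 kN = 5148e-3 MN = 5.148
  1410 kN = 1410e-3 MN = 1.41
  2.519 MN → 2.519
Sum: 5.148 + 1.41 + 2.519 = 9.077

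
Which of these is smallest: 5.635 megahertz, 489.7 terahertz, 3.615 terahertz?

5.635 megahertz = 5635000 hertz
489.7 terahertz = 489700000000000 hertz
3.615 terahertz = 3615000000000 hertz

5.635 megahertz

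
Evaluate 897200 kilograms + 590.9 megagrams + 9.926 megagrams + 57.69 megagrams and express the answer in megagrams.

1555.716 megagrams

In megagrams:
  897200 kilograms = 897200e-3 megagrams = 897.2
  590.9 megagrams → 590.9
  9.926 megagrams → 9.926
  57.69 megagrams → 57.69
Sum: 897.2 + 590.9 + 9.926 + 57.69 = 1555.716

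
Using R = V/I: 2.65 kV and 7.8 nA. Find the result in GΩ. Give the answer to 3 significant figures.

(2.65 × 10^3) / (7.8 × 10^-9) = 0.33974 × 10^12 Ω

340 GΩ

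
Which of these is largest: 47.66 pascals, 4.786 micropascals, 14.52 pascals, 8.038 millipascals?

47.66 pascals = 47.66 pascals
4.786 micropascals = 0.000004786 pascals
14.52 pascals = 14.52 pascals
8.038 millipascals = 0.008038 pascals

47.66 pascals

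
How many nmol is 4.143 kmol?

4143000000000 nmol

kilo = 1e3, nano = 1e-9; factor is 1e12.
4.143 × 1e12 = 4143000000000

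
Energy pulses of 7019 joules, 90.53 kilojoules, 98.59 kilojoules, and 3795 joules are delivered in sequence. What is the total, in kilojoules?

In kilojoules:
  7019 joules = 7019 × 10^-3 kilojoules = 7.019
  90.53 kilojoules → 90.53
  98.59 kilojoules → 98.59
  3795 joules = 3795 × 10^-3 kilojoules = 3.795
Sum: 7.019 + 90.53 + 98.59 + 3.795 = 199.934

199.934 kilojoules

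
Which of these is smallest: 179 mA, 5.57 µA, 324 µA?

179 mA = 0.179 A
5.57 µA = 0.00000557 A
324 µA = 0.000324 A

5.57 µA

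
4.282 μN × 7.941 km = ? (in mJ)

4.282e-6 × 7.941e3 = 34.003362e-3 J

34.003362 mJ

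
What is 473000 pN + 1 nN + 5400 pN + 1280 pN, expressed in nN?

480.68 nN

In nN:
  473000 pN = 473000e-3 nN = 473
  1 nN → 1
  5400 pN = 5400e-3 nN = 5.4
  1280 pN = 1280e-3 nN = 1.28
Sum: 473 + 1 + 5.4 + 1.28 = 480.68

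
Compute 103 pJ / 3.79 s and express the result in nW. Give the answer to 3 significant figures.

(103e-12) / (3.79) = 27.177e-12 W

0.0272 nW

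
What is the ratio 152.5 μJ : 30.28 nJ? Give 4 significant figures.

5036

(152.5 × 10^-6) / (30.28 × 10^-9) = 5.0363 × 10^3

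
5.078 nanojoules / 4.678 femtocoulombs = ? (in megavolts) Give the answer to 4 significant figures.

1.086 megavolts

(5.078 × 10^-9) / (4.678 × 10^-15) = 1.08551 × 10^6 V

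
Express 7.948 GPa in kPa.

7948000 kPa

giga = 10^9, kilo = 10^3; factor is 10^6.
7.948 × 10^6 = 7948000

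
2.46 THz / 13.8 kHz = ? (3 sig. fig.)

(2.46 × 10¹²) / (13.8 × 10³) = 0.1783 × 10⁹

178000000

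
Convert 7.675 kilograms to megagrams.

0.007675 megagrams

kilo = 10³, mega = 10⁶; factor is 10⁻³.
7.675 × 10⁻³ = 0.007675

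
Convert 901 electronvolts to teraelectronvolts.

0.000000000901 teraelectronvolts

(no prefix) = 1e0, tera = 1e12; factor is 1e-12.
901 × 1e-12 = 0.000000000901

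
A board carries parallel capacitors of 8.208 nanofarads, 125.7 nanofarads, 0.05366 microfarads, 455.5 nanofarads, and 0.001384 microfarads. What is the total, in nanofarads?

644.452 nanofarads

In nanofarads:
  8.208 nanofarads → 8.208
  125.7 nanofarads → 125.7
  0.05366 microfarads = 0.05366 × 10³ nanofarads = 53.66
  455.5 nanofarads → 455.5
  0.001384 microfarads = 0.001384 × 10³ nanofarads = 1.384
Sum: 8.208 + 125.7 + 53.66 + 455.5 + 1.384 = 644.452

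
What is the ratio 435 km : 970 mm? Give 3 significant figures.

(435e3) / (970e-3) = 0.4485e6

448000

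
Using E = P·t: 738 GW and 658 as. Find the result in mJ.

738e9 × 658e-18 = 485604e-9 J

0.485604 mJ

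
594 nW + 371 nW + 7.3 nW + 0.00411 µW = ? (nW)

976.41 nW

In nW:
  594 nW → 594
  371 nW → 371
  7.3 nW → 7.3
  0.00411 µW = 0.00411 × 10^3 nW = 4.11
Sum: 594 + 371 + 7.3 + 4.11 = 976.41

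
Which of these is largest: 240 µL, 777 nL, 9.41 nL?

240 µL

240 µL = 0.00024 L
777 nL = 0.000000777 L
9.41 nL = 0.00000000941 L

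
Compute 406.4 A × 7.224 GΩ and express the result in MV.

2935833.6 MV

406.4 × 7.224 × 10⁹ = 2935.8336 × 10⁹ V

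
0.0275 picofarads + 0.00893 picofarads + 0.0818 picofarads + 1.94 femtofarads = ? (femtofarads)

120.17 femtofarads

In femtofarads:
  0.0275 picofarads = 0.0275 × 10^3 femtofarads = 27.5
  0.00893 picofarads = 0.00893 × 10^3 femtofarads = 8.93
  0.0818 picofarads = 0.0818 × 10^3 femtofarads = 81.8
  1.94 femtofarads → 1.94
Sum: 27.5 + 8.93 + 81.8 + 1.94 = 120.17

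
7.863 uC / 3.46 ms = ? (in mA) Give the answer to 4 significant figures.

2.273 mA

(7.863e-6) / (3.46e-3) = 2.27254e-3 A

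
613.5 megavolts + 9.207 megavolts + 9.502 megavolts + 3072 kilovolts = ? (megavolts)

In megavolts:
  613.5 megavolts → 613.5
  9.207 megavolts → 9.207
  9.502 megavolts → 9.502
  3072 kilovolts = 3072e-3 megavolts = 3.072
Sum: 613.5 + 9.207 + 9.502 + 3.072 = 635.281

635.281 megavolts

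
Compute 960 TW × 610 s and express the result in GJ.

960 × 10¹² × 610 = 585600 × 10¹² J

585600000 GJ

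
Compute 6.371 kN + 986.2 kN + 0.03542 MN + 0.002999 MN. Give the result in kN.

1030.99 kN

In kN:
  6.371 kN → 6.371
  986.2 kN → 986.2
  0.03542 MN = 0.03542 × 10³ kN = 35.42
  0.002999 MN = 0.002999 × 10³ kN = 2.999
Sum: 6.371 + 986.2 + 35.42 + 2.999 = 1030.99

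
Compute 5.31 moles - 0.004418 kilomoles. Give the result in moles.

0.892 moles

In moles:
  5.31 moles → 5.31
  0.004418 kilomoles = 0.004418 × 10^3 moles = 4.418
Difference: 5.31 - 4.418 = 0.892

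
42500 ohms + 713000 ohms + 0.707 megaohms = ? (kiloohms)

1462.5 kiloohms

In kiloohms:
  42500 ohms = 42500 × 10^-3 kiloohms = 42.5
  713000 ohms = 713000 × 10^-3 kiloohms = 713
  0.707 megaohms = 0.707 × 10^3 kiloohms = 707
Sum: 42.5 + 713 + 707 = 1462.5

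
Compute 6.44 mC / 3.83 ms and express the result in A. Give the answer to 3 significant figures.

1.68 A

(6.44e-3) / (3.83e-3) = 1.6815 A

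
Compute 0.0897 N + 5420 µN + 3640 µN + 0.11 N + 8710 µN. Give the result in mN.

In mN:
  0.0897 N = 0.0897e3 mN = 89.7
  5420 µN = 5420e-3 mN = 5.42
  3640 µN = 3640e-3 mN = 3.64
  0.11 N = 0.11e3 mN = 110
  8710 µN = 8710e-3 mN = 8.71
Sum: 89.7 + 5.42 + 3.64 + 110 + 8.71 = 217.47

217.47 mN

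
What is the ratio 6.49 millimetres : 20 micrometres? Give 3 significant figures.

324

(6.49 × 10^-3) / (20 × 10^-6) = 0.3245 × 10^3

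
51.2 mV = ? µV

milli = 10^-3, micro = 10^-6; factor is 10^3.
51.2 × 10^3 = 51200

51200 µV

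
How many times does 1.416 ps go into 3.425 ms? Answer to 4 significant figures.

2419000000

(3.425e-3) / (1.416e-12) = 2.4188e9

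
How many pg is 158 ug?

micro = 10^-6, pico = 10^-12; factor is 10^6.
158 × 10^6 = 158000000

158000000 pg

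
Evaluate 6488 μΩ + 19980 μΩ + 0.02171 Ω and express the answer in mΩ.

48.178 mΩ

In mΩ:
  6488 μΩ = 6488 × 10⁻³ mΩ = 6.488
  19980 μΩ = 19980 × 10⁻³ mΩ = 19.98
  0.02171 Ω = 0.02171 × 10³ mΩ = 21.71
Sum: 6.488 + 19.98 + 21.71 = 48.178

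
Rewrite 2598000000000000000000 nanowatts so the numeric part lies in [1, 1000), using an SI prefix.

2.598 terawatts

= 2.598 × 10^12 watts; 10^12 is tera.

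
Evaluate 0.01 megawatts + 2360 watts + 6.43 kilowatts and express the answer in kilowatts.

18.79 kilowatts

In kilowatts:
  0.01 megawatts = 0.01 × 10^3 kilowatts = 10
  2360 watts = 2360 × 10^-3 kilowatts = 2.36
  6.43 kilowatts → 6.43
Sum: 10 + 2.36 + 6.43 = 18.79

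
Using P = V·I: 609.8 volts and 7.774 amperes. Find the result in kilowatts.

609.8 × 7.774 = 4740.5852 W

4.7405852 kilowatts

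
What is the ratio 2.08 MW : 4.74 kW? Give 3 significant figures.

439

(2.08e6) / (4.74e3) = 0.4388e3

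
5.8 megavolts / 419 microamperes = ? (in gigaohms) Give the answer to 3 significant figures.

(5.8 × 10^6) / (419 × 10^-6) = 0.013842 × 10^12 Ω

13.8 gigaohms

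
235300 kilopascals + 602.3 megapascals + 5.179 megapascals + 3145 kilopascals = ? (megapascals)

In megapascals:
  235300 kilopascals = 235300 × 10⁻³ megapascals = 235.3
  602.3 megapascals → 602.3
  5.179 megapascals → 5.179
  3145 kilopascals = 3145 × 10⁻³ megapascals = 3.145
Sum: 235.3 + 602.3 + 5.179 + 3.145 = 845.924

845.924 megapascals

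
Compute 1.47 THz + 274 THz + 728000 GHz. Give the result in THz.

1003.47 THz

In THz:
  1.47 THz → 1.47
  274 THz → 274
  728000 GHz = 728000 × 10⁻³ THz = 728
Sum: 1.47 + 274 + 728 = 1003.47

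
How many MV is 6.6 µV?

0.0000000000066 MV

micro = 10^-6, mega = 10^6; factor is 10^-12.
6.6 × 10^-12 = 0.0000000000066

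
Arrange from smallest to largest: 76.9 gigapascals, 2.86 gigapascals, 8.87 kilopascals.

76.9 gigapascals = 76900000000 pascals
2.86 gigapascals = 2860000000 pascals
8.87 kilopascals = 8870 pascals

8.87 kilopascals < 2.86 gigapascals < 76.9 gigapascals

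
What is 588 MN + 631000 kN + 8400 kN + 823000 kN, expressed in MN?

In MN:
  588 MN → 588
  631000 kN = 631000e-3 MN = 631
  8400 kN = 8400e-3 MN = 8.4
  823000 kN = 823000e-3 MN = 823
Sum: 588 + 631 + 8.4 + 823 = 2050.4

2050.4 MN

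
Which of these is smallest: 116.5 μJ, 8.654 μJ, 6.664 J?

8.654 μJ

116.5 μJ = 0.0001165 J
8.654 μJ = 0.000008654 J
6.664 J = 6.664 J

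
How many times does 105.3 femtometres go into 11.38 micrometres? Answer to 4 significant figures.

(11.38 × 10⁻⁶) / (105.3 × 10⁻¹⁵) = 0.10807 × 10⁹

108100000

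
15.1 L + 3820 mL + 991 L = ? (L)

1009.92 L

In L:
  15.1 L → 15.1
  3820 mL = 3820 × 10^-3 L = 3.82
  991 L → 991
Sum: 15.1 + 3.82 + 991 = 1009.92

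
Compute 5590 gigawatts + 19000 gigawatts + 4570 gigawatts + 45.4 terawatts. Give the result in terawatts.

In terawatts:
  5590 gigawatts = 5590 × 10^-3 terawatts = 5.59
  19000 gigawatts = 19000 × 10^-3 terawatts = 19
  4570 gigawatts = 4570 × 10^-3 terawatts = 4.57
  45.4 terawatts → 45.4
Sum: 5.59 + 19 + 4.57 + 45.4 = 74.56

74.56 terawatts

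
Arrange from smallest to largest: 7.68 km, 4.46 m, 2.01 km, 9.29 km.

4.46 m < 2.01 km < 7.68 km < 9.29 km

7.68 km = 7680 m
4.46 m = 4.46 m
2.01 km = 2010 m
9.29 km = 9290 m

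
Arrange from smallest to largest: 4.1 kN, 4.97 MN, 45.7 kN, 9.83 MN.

4.1 kN < 45.7 kN < 4.97 MN < 9.83 MN

4.1 kN = 4100 N
4.97 MN = 4970000 N
45.7 kN = 45700 N
9.83 MN = 9830000 N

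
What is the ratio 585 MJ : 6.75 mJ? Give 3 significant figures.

(585 × 10^6) / (6.75 × 10^-3) = 86.67 × 10^9

86700000000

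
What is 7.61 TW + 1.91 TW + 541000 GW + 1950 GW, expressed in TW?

In TW:
  7.61 TW → 7.61
  1.91 TW → 1.91
  541000 GW = 541000 × 10⁻³ TW = 541
  1950 GW = 1950 × 10⁻³ TW = 1.95
Sum: 7.61 + 1.91 + 541 + 1.95 = 552.47

552.47 TW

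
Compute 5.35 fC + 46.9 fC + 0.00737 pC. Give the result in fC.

59.62 fC

In fC:
  5.35 fC → 5.35
  46.9 fC → 46.9
  0.00737 pC = 0.00737 × 10^3 fC = 7.37
Sum: 5.35 + 46.9 + 7.37 = 59.62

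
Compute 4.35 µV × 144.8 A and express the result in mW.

0.62988 mW

4.35 × 10^-6 × 144.8 = 629.88 × 10^-6 W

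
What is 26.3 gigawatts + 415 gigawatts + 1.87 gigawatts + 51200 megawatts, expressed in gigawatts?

In gigawatts:
  26.3 gigawatts → 26.3
  415 gigawatts → 415
  1.87 gigawatts → 1.87
  51200 megawatts = 51200 × 10⁻³ gigawatts = 51.2
Sum: 26.3 + 415 + 1.87 + 51.2 = 494.37

494.37 gigawatts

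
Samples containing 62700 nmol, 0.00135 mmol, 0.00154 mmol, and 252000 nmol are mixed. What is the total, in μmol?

In μmol:
  62700 nmol = 62700 × 10^-3 μmol = 62.7
  0.00135 mmol = 0.00135 × 10^3 μmol = 1.35
  0.00154 mmol = 0.00154 × 10^3 μmol = 1.54
  252000 nmol = 252000 × 10^-3 μmol = 252
Sum: 62.7 + 1.35 + 1.54 + 252 = 317.59

317.59 μmol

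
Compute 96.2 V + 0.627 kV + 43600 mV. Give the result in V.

In V:
  96.2 V → 96.2
  0.627 kV = 0.627e3 V = 627
  43600 mV = 43600e-3 V = 43.6
Sum: 96.2 + 627 + 43.6 = 766.8

766.8 V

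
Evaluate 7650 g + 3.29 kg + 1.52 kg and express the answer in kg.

12.46 kg

In kg:
  7650 g = 7650 × 10^-3 kg = 7.65
  3.29 kg → 3.29
  1.52 kg → 1.52
Sum: 7.65 + 3.29 + 1.52 = 12.46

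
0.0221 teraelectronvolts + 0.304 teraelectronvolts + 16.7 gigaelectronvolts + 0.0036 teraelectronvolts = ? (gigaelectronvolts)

346.4 gigaelectronvolts

In gigaelectronvolts:
  0.0221 teraelectronvolts = 0.0221e3 gigaelectronvolts = 22.1
  0.304 teraelectronvolts = 0.304e3 gigaelectronvolts = 304
  16.7 gigaelectronvolts → 16.7
  0.0036 teraelectronvolts = 0.0036e3 gigaelectronvolts = 3.6
Sum: 22.1 + 304 + 16.7 + 3.6 = 346.4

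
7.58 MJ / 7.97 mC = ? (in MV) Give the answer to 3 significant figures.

951 MV

(7.58e6) / (7.97e-3) = 0.95107e9 V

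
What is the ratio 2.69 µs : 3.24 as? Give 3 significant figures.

830000000000

(2.69 × 10⁻⁶) / (3.24 × 10⁻¹⁸) = 0.8302 × 10¹²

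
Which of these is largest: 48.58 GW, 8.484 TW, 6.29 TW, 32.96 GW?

8.484 TW

48.58 GW = 48580000000 W
8.484 TW = 8484000000000 W
6.29 TW = 6290000000000 W
32.96 GW = 32960000000 W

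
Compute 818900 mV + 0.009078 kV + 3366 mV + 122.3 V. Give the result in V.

953.644 V

In V:
  818900 mV = 818900e-3 V = 818.9
  0.009078 kV = 0.009078e3 V = 9.078
  3366 mV = 3366e-3 V = 3.366
  122.3 V → 122.3
Sum: 818.9 + 9.078 + 3.366 + 122.3 = 953.644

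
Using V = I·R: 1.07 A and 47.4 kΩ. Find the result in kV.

50.718 kV

1.07 × 47.4e3 = 50.718e3 V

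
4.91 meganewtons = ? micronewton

mega = 10⁶, micro = 10⁻⁶; factor is 10¹².
4.91 × 10¹² = 4910000000000

4910000000000 micronewtons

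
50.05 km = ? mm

kilo = 10³, milli = 10⁻³; factor is 10⁶.
50.05 × 10⁶ = 50050000

50050000 mm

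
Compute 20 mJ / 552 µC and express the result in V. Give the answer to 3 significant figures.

36.2 V

(20e-3) / (552e-6) = 0.036232e3 V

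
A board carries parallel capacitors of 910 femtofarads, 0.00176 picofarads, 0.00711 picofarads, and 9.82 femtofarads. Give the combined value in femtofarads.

In femtofarads:
  910 femtofarads → 910
  0.00176 picofarads = 0.00176e3 femtofarads = 1.76
  0.00711 picofarads = 0.00711e3 femtofarads = 7.11
  9.82 femtofarads → 9.82
Sum: 910 + 1.76 + 7.11 + 9.82 = 928.69

928.69 femtofarads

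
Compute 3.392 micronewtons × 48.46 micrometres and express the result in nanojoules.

0.16437632 nanojoules

3.392 × 10⁻⁶ × 48.46 × 10⁻⁶ = 164.37632 × 10⁻¹² J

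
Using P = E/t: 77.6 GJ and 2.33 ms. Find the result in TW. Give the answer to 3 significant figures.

(77.6 × 10⁹) / (2.33 × 10⁻³) = 33.305 × 10¹² W

33.3 TW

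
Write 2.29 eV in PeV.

0.00000000000000229 PeV

(no prefix) = 10^0, peta = 10^15; factor is 10^-15.
2.29 × 10^-15 = 0.00000000000000229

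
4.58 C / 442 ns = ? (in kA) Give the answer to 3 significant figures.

10400 kA

(4.58) / (442e-9) = 0.010362e9 A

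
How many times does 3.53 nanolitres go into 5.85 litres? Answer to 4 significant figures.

1657000000

(5.85) / (3.53 × 10⁻⁹) = 1.6572 × 10⁹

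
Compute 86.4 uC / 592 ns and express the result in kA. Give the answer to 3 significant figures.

(86.4e-6) / (592e-9) = 0.14595e3 A

0.146 kA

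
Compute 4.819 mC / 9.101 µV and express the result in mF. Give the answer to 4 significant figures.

(4.819e-3) / (9.101e-6) = 0.529502e3 F

529500 mF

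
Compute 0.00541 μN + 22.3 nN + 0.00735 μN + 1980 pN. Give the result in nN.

37.04 nN

In nN:
  0.00541 μN = 0.00541e3 nN = 5.41
  22.3 nN → 22.3
  0.00735 μN = 0.00735e3 nN = 7.35
  1980 pN = 1980e-3 nN = 1.98
Sum: 5.41 + 22.3 + 7.35 + 1.98 = 37.04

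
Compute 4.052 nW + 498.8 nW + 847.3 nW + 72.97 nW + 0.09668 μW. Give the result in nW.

1519.802 nW

In nW:
  4.052 nW → 4.052
  498.8 nW → 498.8
  847.3 nW → 847.3
  72.97 nW → 72.97
  0.09668 μW = 0.09668e3 nW = 96.68
Sum: 4.052 + 498.8 + 847.3 + 72.97 + 96.68 = 1519.802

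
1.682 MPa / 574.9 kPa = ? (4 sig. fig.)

2.926

(1.682e6) / (574.9e3) = 0.0029257e3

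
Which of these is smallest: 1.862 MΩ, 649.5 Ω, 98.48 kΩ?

1.862 MΩ = 1862000 Ω
649.5 Ω = 649.5 Ω
98.48 kΩ = 98480 Ω

649.5 Ω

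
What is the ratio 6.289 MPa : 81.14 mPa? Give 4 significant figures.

77510000

(6.289e6) / (81.14e-3) = 0.077508e9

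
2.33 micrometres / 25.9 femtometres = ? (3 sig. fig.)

90000000

(2.33 × 10^-6) / (25.9 × 10^-15) = 0.08996 × 10^9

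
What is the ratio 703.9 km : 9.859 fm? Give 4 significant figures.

71400000000000000000

(703.9 × 10^3) / (9.859 × 10^-15) = 71.397 × 10^18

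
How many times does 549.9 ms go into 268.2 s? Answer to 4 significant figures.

(268.2) / (549.9 × 10^-3) = 0.48773 × 10^3

487.7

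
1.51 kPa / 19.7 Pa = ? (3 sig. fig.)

76.6

(1.51e3) / (19.7) = 0.07665e3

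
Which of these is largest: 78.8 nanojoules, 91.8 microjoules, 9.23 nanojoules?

78.8 nanojoules = 0.0000000788 joules
91.8 microjoules = 0.0000918 joules
9.23 nanojoules = 0.00000000923 joules

91.8 microjoules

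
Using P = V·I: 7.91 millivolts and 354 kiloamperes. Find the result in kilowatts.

2.80014 kilowatts

7.91e-3 × 354e3 = 2800.14 W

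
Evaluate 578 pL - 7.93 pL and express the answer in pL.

570.07 pL

In pL:
  578 pL → 578
  7.93 pL → 7.93
Difference: 578 - 7.93 = 570.07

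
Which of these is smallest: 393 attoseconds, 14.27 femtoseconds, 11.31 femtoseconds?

393 attoseconds

393 attoseconds = 0.000000000000000393 seconds
14.27 femtoseconds = 0.00000000000001427 seconds
11.31 femtoseconds = 0.00000000000001131 seconds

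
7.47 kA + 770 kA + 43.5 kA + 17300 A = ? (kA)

In kA:
  7.47 kA → 7.47
  770 kA → 770
  43.5 kA → 43.5
  17300 A = 17300e-3 kA = 17.3
Sum: 7.47 + 770 + 43.5 + 17.3 = 838.27

838.27 kA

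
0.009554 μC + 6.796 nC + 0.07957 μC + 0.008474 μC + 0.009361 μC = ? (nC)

In nC:
  0.009554 μC = 0.009554 × 10^3 nC = 9.554
  6.796 nC → 6.796
  0.07957 μC = 0.07957 × 10^3 nC = 79.57
  0.008474 μC = 0.008474 × 10^3 nC = 8.474
  0.009361 μC = 0.009361 × 10^3 nC = 9.361
Sum: 9.554 + 6.796 + 79.57 + 8.474 + 9.361 = 113.755

113.755 nC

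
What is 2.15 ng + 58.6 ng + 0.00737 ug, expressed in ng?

68.12 ng

In ng:
  2.15 ng → 2.15
  58.6 ng → 58.6
  0.00737 ug = 0.00737 × 10^3 ng = 7.37
Sum: 2.15 + 58.6 + 7.37 = 68.12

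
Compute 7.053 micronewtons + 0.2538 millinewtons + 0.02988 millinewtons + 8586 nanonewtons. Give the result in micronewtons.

In micronewtons:
  7.053 micronewtons → 7.053
  0.2538 millinewtons = 0.2538 × 10³ micronewtons = 253.8
  0.02988 millinewtons = 0.02988 × 10³ micronewtons = 29.88
  8586 nanonewtons = 8586 × 10⁻³ micronewtons = 8.586
Sum: 7.053 + 253.8 + 29.88 + 8.586 = 299.319

299.319 micronewtons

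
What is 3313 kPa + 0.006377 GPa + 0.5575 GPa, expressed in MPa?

567.19 MPa

In MPa:
  3313 kPa = 3313 × 10⁻³ MPa = 3.313
  0.006377 GPa = 0.006377 × 10³ MPa = 6.377
  0.5575 GPa = 0.5575 × 10³ MPa = 557.5
Sum: 3.313 + 6.377 + 557.5 = 567.19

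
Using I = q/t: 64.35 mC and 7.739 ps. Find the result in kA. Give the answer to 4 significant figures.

(64.35 × 10^-3) / (7.739 × 10^-12) = 8.31503 × 10^9 A

8315000 kA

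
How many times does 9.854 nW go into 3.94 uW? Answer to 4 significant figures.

(3.94 × 10⁻⁶) / (9.854 × 10⁻⁹) = 0.39984 × 10³

399.8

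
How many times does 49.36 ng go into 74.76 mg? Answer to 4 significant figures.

(74.76e-3) / (49.36e-9) = 1.5146e6

1515000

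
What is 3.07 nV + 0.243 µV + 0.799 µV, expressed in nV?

In nV:
  3.07 nV → 3.07
  0.243 µV = 0.243 × 10³ nV = 243
  0.799 µV = 0.799 × 10³ nV = 799
Sum: 3.07 + 243 + 799 = 1045.07

1045.07 nV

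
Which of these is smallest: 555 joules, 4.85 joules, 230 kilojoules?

555 joules = 555 joules
4.85 joules = 4.85 joules
230 kilojoules = 230000 joules

4.85 joules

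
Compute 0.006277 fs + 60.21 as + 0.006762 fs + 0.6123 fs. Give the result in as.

685.549 as

In as:
  0.006277 fs = 0.006277 × 10^3 as = 6.277
  60.21 as → 60.21
  0.006762 fs = 0.006762 × 10^3 as = 6.762
  0.6123 fs = 0.6123 × 10^3 as = 612.3
Sum: 6.277 + 60.21 + 6.762 + 612.3 = 685.549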